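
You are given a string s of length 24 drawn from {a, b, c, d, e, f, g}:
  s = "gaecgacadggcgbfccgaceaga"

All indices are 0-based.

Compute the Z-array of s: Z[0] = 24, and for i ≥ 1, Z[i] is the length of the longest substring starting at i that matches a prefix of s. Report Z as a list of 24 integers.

[24, 0, 0, 0, 2, 0, 0, 0, 0, 1, 1, 0, 1, 0, 0, 0, 0, 2, 0, 0, 0, 0, 2, 0]

Z[0]=24
i=1: fresh scan; Z[1]=0
i=2: fresh scan; Z[2]=0
i=3: fresh scan; Z[3]=0
i=4: fresh scan; Z[4]=2 scan→box=[4,6)
i=5: min(r-i=1, Z[1]=0)=0; Z[5]=0
i=6: fresh scan; Z[6]=0
i=7: fresh scan; Z[7]=0
i=8: fresh scan; Z[8]=0
i=9: fresh scan; Z[9]=1 scan→box=[9,10)
i=10: fresh scan; Z[10]=1 scan→box=[10,11)
i=11: fresh scan; Z[11]=0
i=12: fresh scan; Z[12]=1 scan→box=[12,13)
i=13: fresh scan; Z[13]=0
i=14: fresh scan; Z[14]=0
i=15: fresh scan; Z[15]=0
i=16: fresh scan; Z[16]=0
i=17: fresh scan; Z[17]=2 scan→box=[17,19)
i=18: min(r-i=1, Z[1]=0)=0; Z[18]=0
i=19: fresh scan; Z[19]=0
i=20: fresh scan; Z[20]=0
i=21: fresh scan; Z[21]=0
i=22: fresh scan; Z[22]=2 scan→box=[22,24)
i=23: min(r-i=1, Z[1]=0)=0; Z[23]=0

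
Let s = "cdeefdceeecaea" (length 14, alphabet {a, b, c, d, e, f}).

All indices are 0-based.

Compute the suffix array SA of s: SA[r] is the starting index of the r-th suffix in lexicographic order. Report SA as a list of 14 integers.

[13, 11, 10, 0, 6, 5, 1, 12, 9, 8, 7, 2, 3, 4]

rank | idx | suffix
   0 |  13 | a
   1 |  11 | aea
   2 |  10 | caea
   3 |   0 | cdeefdceeecaea
   4 |   6 | ceeecaea
   5 |   5 | dceeecaea
   6 |   1 | deefdceeecaea
   7 |  12 | ea
   8 |   9 | ecaea
   9 |   8 | eecaea
  10 |   7 | eeecaea
  11 |   2 | eefdceeecaea
  12 |   3 | efdceeecaea
  13 |   4 | fdceeecaea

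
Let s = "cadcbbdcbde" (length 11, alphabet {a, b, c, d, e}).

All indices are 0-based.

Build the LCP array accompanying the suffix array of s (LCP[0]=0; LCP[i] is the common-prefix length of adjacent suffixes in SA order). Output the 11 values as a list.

[0, 0, 1, 2, 0, 1, 2, 0, 3, 1, 0]

rank→(start, suffix):
  0 → (1, 'adcbbdcbde')
  1 → (4, 'bbdcbde')
  2 → (5, 'bdcbde')
  3 → (8, 'bde')
  4 → (0, 'cadcbbdcbde')
  5 → (3, 'cbbdcbde')
  6 → (7, 'cbde')
  7 → (2, 'dcbbdcbde')
  8 → (6, 'dcbde')
  9 → (9, 'de')
  10 → (10, 'e')

SA = [1, 4, 5, 8, 0, 3, 7, 2, 6, 9, 10]
rank  pair      lcp
   1  s[1:],s[4:]  0  ''
   2  s[4:],s[5:]  1  'b'
   3  s[5:],s[8:]  2  'bd'
   4  s[8:],s[0:]  0  ''
   5  s[0:],s[3:]  1  'c'
   6  s[3:],s[7:]  2  'cb'
   7  s[7:],s[2:]  0  ''
   8  s[2:],s[6:]  3  'dcb'
   9  s[6:],s[9:]  1  'd'
  10  s[9:],s[10:]  0  ''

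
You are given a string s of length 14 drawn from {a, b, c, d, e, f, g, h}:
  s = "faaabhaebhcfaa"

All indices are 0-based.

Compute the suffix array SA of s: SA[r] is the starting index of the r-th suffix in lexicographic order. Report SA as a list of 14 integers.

rank | idx | suffix
   0 |  13 | a
   1 |  12 | aa
   2 |   1 | aaabhaebhcfaa
   3 |   2 | aabhaebhcfaa
   4 |   3 | abhaebhcfaa
   5 |   6 | aebhcfaa
   6 |   4 | bhaebhcfaa
   7 |   8 | bhcfaa
   8 |  10 | cfaa
   9 |   7 | ebhcfaa
  10 |  11 | faa
  11 |   0 | faaabhaebhcfaa
  12 |   5 | haebhcfaa
  13 |   9 | hcfaa

[13, 12, 1, 2, 3, 6, 4, 8, 10, 7, 11, 0, 5, 9]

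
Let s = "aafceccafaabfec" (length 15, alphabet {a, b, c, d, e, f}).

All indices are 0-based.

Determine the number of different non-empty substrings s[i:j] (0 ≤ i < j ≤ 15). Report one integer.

sorted suffixes:
  #0 SA[0]=9  'aabfec'
  #1 SA[1]=0  'aafceccafaabfec'
  #2 SA[2]=10  'abfec'
  #3 SA[3]=7  'afaabfec'
  #4 SA[4]=1  'afceccafaabfec'
  #5 SA[5]=11  'bfec'
  #6 SA[6]=14  'c'
  #7 SA[7]=6  'cafaabfec'
  #8 SA[8]=5  'ccafaabfec'
  #9 SA[9]=3  'ceccafaabfec'
  #10 SA[10]=13  'ec'
  #11 SA[11]=4  'eccafaabfec'
  #12 SA[12]=8  'faabfec'
  #13 SA[13]=2  'fceccafaabfec'
  #14 SA[14]=12  'fec'

SA = [9, 0, 10, 7, 1, 11, 14, 6, 5, 3, 13, 4, 8, 2, 12]
i: (SA[i-1],SA[i]) lcp shared
  1: (9,0) 2 'aa'
  2: (0,10) 1 'a'
  3: (10,7) 1 'a'
  4: (7,1) 2 'af'
  5: (1,11) 0 ''
  6: (11,14) 0 ''
  7: (14,6) 1 'c'
  8: (6,5) 1 'c'
  9: (5,3) 1 'c'
  10: (3,13) 0 ''
  11: (13,4) 2 'ec'
  12: (4,8) 0 ''
  13: (8,2) 1 'f'
  14: (2,12) 1 'f'

n(n+1)/2 = 15·16/2 = 120
Σ LCP = 0 + 2 + 1 + 1 + 2 + 0 + 0 + 1 + 1 + 1 + 0 + 2 + 0 + 1 + 1 = 13
distinct = 120 − 13 = 107

107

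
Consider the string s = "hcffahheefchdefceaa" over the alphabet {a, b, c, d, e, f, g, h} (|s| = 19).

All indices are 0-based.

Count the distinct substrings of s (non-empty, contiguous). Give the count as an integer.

rank→(start, suffix):
  0 → (18, 'a')
  1 → (17, 'aa')
  2 → (4, 'ahheefchdefceaa')
  3 → (15, 'ceaa')
  4 → (1, 'cffahheefchdefceaa')
  5 → (10, 'chdefceaa')
  6 → (12, 'defceaa')
  7 → (16, 'eaa')
  8 → (7, 'eefchdefceaa')
  9 → (13, 'efceaa')
  10 → (8, 'efchdefceaa')
  11 → (3, 'fahheefchdefceaa')
  12 → (14, 'fceaa')
  13 → (9, 'fchdefceaa')
  14 → (2, 'ffahheefchdefceaa')
  15 → (0, 'hcffahheefchdefceaa')
  16 → (11, 'hdefceaa')
  17 → (6, 'heefchdefceaa')
  18 → (5, 'hheefchdefceaa')

SA = [18, 17, 4, 15, 1, 10, 12, 16, 7, 13, 8, 3, 14, 9, 2, 0, 11, 6, 5]
[i] adj suffixes → lcp
  [1] 18/17 → 1 ('a')
  [2] 17/4 → 1 ('a')
  [3] 4/15 → 0 ('')
  [4] 15/1 → 1 ('c')
  [5] 1/10 → 1 ('c')
  [6] 10/12 → 0 ('')
  [7] 12/16 → 0 ('')
  [8] 16/7 → 1 ('e')
  [9] 7/13 → 1 ('e')
  [10] 13/8 → 3 ('efc')
  [11] 8/3 → 0 ('')
  [12] 3/14 → 1 ('f')
  [13] 14/9 → 2 ('fc')
  [14] 9/2 → 1 ('f')
  [15] 2/0 → 0 ('')
  [16] 0/11 → 1 ('h')
  [17] 11/6 → 1 ('h')
  [18] 6/5 → 1 ('h')

n(n+1)/2 = 19·20/2 = 190
Σ LCP = 0 + 1 + 1 + 0 + 1 + 1 + 0 + 0 + 1 + 1 + 3 + 0 + 1 + 2 + 1 + 0 + 1 + 1 + 1 = 16
distinct = 190 − 16 = 174

174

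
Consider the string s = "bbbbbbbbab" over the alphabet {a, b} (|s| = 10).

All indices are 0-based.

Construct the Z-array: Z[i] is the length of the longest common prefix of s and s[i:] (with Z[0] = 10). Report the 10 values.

[10, 7, 6, 5, 4, 3, 2, 1, 0, 1]

Z[0]=10
i=1: outside box; Z[1]=7 extend→box=[1,8)
i=2: min(r-i=6, Z[1]=7)=6; Z[2]=6
i=3: min(r-i=5, Z[2]=6)=5; Z[3]=5
i=4: min(r-i=4, Z[3]=5)=4; Z[4]=4
i=5: min(r-i=3, Z[4]=4)=3; Z[5]=3
i=6: min(r-i=2, Z[5]=3)=2; Z[6]=2
i=7: min(r-i=1, Z[6]=2)=1; Z[7]=1
i=8: outside box; Z[8]=0
i=9: outside box; Z[9]=1 extend→box=[9,10)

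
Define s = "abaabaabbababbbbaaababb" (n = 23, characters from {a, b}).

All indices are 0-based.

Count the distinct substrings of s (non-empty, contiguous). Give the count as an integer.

sorted suffixes:
  #0 SA[0]=16  'aaababb'
  #1 SA[1]=2  'aabaabbababbbbaaababb'
  #2 SA[2]=17  'aababb'
  #3 SA[3]=5  'aabbababbbbaaababb'
  #4 SA[4]=0  'abaabaabbababbbbaaababb'
  #5 SA[5]=3  'abaabbababbbbaaababb'
  #6 SA[6]=18  'ababb'
  #7 SA[7]=9  'ababbbbaaababb'
  #8 SA[8]=20  'abb'
  #9 SA[9]=6  'abbababbbbaaababb'
  #10 SA[10]=11  'abbbbaaababb'
  #11 SA[11]=22  'b'
  #12 SA[12]=15  'baaababb'
  #13 SA[13]=1  'baabaabbababbbbaaababb'
  #14 SA[14]=4  'baabbababbbbaaababb'
  #15 SA[15]=8  'bababbbbaaababb'
  #16 SA[16]=19  'babb'
  #17 SA[17]=10  'babbbbaaababb'
  #18 SA[18]=21  'bb'
  #19 SA[19]=14  'bbaaababb'
  #20 SA[20]=7  'bbababbbbaaababb'
  #21 SA[21]=13  'bbbaaababb'
  #22 SA[22]=12  'bbbbaaababb'

SA = [16, 2, 17, 5, 0, 3, 18, 9, 20, 6, 11, 22, 15, 1, 4, 8, 19, 10, 21, 14, 7, 13, 12]
[i] adj suffixes → lcp
  [1] 16/2 → 2 ('aa')
  [2] 2/17 → 4 ('aaba')
  [3] 17/5 → 3 ('aab')
  [4] 5/0 → 1 ('a')
  [5] 0/3 → 5 ('abaab')
  [6] 3/18 → 3 ('aba')
  [7] 18/9 → 5 ('ababb')
  [8] 9/20 → 2 ('ab')
  [9] 20/6 → 3 ('abb')
  [10] 6/11 → 3 ('abb')
  [11] 11/22 → 0 ('')
  [12] 22/15 → 1 ('b')
  [13] 15/1 → 3 ('baa')
  [14] 1/4 → 4 ('baab')
  [15] 4/8 → 2 ('ba')
  [16] 8/19 → 3 ('bab')
  [17] 19/10 → 4 ('babb')
  [18] 10/21 → 1 ('b')
  [19] 21/14 → 2 ('bb')
  [20] 14/7 → 3 ('bba')
  [21] 7/13 → 2 ('bb')
  [22] 13/12 → 3 ('bbb')

n(n+1)/2 = 23·24/2 = 276
Σ LCP = 0 + 2 + 4 + 3 + 1 + 5 + 3 + 5 + 2 + 3 + 3 + 0 + 1 + 3 + 4 + 2 + 3 + 4 + 1 + 2 + 3 + 2 + 3 = 59
distinct = 276 − 59 = 217

217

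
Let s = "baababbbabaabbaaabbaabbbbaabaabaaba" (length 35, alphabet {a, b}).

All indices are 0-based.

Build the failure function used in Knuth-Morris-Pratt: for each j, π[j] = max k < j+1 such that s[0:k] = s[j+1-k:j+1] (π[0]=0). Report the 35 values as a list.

[0, 0, 0, 1, 2, 1, 1, 1, 2, 1, 2, 3, 4, 1, 2, 3, 0, 1, 1, 2, 3, 4, 1, 1, 1, 2, 3, 4, 5, 3, 4, 5, 3, 4, 5]

π[0] = 0
j=1 s[j]='a': π[1]=0 (border '')
j=2 s[j]='a': π[2]=0 (border '')
j=3 s[j]='b': π[3]=1 (border 'b')
j=4 s[j]='a': π[4]=2 (border 'ba')
j=5 s[j]='b': k: 2→0; π[5]=1 (border 'b')
j=6 s[j]='b': k: 1→0; π[6]=1 (border 'b')
j=7 s[j]='b': k: 1→0; π[7]=1 (border 'b')
j=8 s[j]='a': π[8]=2 (border 'ba')
j=9 s[j]='b': k: 2→0; π[9]=1 (border 'b')
j=10 s[j]='a': π[10]=2 (border 'ba')
j=11 s[j]='a': π[11]=3 (border 'baa')
j=12 s[j]='b': π[12]=4 (border 'baab')
j=13 s[j]='b': k: 4→1→0; π[13]=1 (border 'b')
j=14 s[j]='a': π[14]=2 (border 'ba')
j=15 s[j]='a': π[15]=3 (border 'baa')
j=16 s[j]='a': k: 3→0; π[16]=0 (border '')
j=17 s[j]='b': π[17]=1 (border 'b')
j=18 s[j]='b': k: 1→0; π[18]=1 (border 'b')
j=19 s[j]='a': π[19]=2 (border 'ba')
j=20 s[j]='a': π[20]=3 (border 'baa')
j=21 s[j]='b': π[21]=4 (border 'baab')
j=22 s[j]='b': k: 4→1→0; π[22]=1 (border 'b')
j=23 s[j]='b': k: 1→0; π[23]=1 (border 'b')
j=24 s[j]='b': k: 1→0; π[24]=1 (border 'b')
j=25 s[j]='a': π[25]=2 (border 'ba')
j=26 s[j]='a': π[26]=3 (border 'baa')
j=27 s[j]='b': π[27]=4 (border 'baab')
j=28 s[j]='a': π[28]=5 (border 'baaba')
j=29 s[j]='a': k: 5→2; π[29]=3 (border 'baa')
j=30 s[j]='b': π[30]=4 (border 'baab')
j=31 s[j]='a': π[31]=5 (border 'baaba')
j=32 s[j]='a': k: 5→2; π[32]=3 (border 'baa')
j=33 s[j]='b': π[33]=4 (border 'baab')
j=34 s[j]='a': π[34]=5 (border 'baaba')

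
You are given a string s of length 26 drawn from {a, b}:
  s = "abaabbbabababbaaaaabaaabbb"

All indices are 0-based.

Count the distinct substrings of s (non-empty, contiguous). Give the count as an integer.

280

rank | idx | suffix
   0 |  14 | aaaaabaaabbb
   1 |  15 | aaaabaaabbb
   2 |  16 | aaabaaabbb
   3 |  20 | aaabbb
   4 |  17 | aabaaabbb
   5 |  21 | aabbb
   6 |   2 | aabbbabababbaaaaabaaabbb
   7 |  18 | abaaabbb
   8 |   0 | abaabbbabababbaaaaabaaabbb
   9 |   7 | abababbaaaaabaaabbb
  10 |   9 | ababbaaaaabaaabbb
  11 |  11 | abbaaaaabaaabbb
  12 |  22 | abbb
  13 |   3 | abbbabababbaaaaabaaabbb
  14 |  25 | b
  15 |  13 | baaaaabaaabbb
  16 |  19 | baaabbb
  17 |   1 | baabbbabababbaaaaabaaabbb
  18 |   6 | babababbaaaaabaaabbb
  19 |   8 | bababbaaaaabaaabbb
  20 |  10 | babbaaaaabaaabbb
  21 |  24 | bb
  22 |  12 | bbaaaaabaaabbb
  23 |   5 | bbabababbaaaaabaaabbb
  24 |  23 | bbb
  25 |   4 | bbbabababbaaaaabaaabbb

SA = [14, 15, 16, 20, 17, 21, 2, 18, 0, 7, 9, 11, 22, 3, 25, 13, 19, 1, 6, 8, 10, 24, 12, 5, 23, 4]
i: (SA[i-1],SA[i]) lcp shared
  1: (14,15) 4 'aaaa'
  2: (15,16) 3 'aaa'
  3: (16,20) 4 'aaab'
  4: (20,17) 2 'aa'
  5: (17,21) 3 'aab'
  6: (21,2) 5 'aabbb'
  7: (2,18) 1 'a'
  8: (18,0) 4 'abaa'
  9: (0,7) 3 'aba'
  10: (7,9) 4 'abab'
  11: (9,11) 2 'ab'
  12: (11,22) 3 'abb'
  13: (22,3) 4 'abbb'
  14: (3,25) 0 ''
  15: (25,13) 1 'b'
  16: (13,19) 4 'baaa'
  17: (19,1) 3 'baa'
  18: (1,6) 2 'ba'
  19: (6,8) 5 'babab'
  20: (8,10) 3 'bab'
  21: (10,24) 1 'b'
  22: (24,12) 2 'bb'
  23: (12,5) 3 'bba'
  24: (5,23) 2 'bb'
  25: (23,4) 3 'bbb'

n(n+1)/2 = 26·27/2 = 351
Σ LCP = 0 + 4 + 3 + 4 + 2 + 3 + 5 + 1 + 4 + 3 + 4 + 2 + 3 + 4 + 0 + 1 + 4 + 3 + 2 + 5 + 3 + 1 + 2 + 3 + 2 + 3 = 71
distinct = 351 − 71 = 280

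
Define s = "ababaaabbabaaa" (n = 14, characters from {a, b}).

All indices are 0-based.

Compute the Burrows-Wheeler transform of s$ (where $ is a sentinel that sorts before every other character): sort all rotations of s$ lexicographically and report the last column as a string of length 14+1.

aaabbabb$aaabaa

rank  rotation         last
    0  $ababaaabbabaaa  a
    1  a$ababaaabbabaa  a
    2  aa$ababaaabbaba  a
    3  aaa$ababaaabbab  b
    4  aaabbabaaa$abab  b
    5  aabbabaaa$ababa  a
    6  abaaa$ababaaabb  b
    7  abaaabbabaaa$ab  b
    8  ababaaabbabaaa$  $
    9  abbabaaa$ababaa  a
   10  baaa$ababaaabba  a
   11  baaabbabaaa$aba  a
   12  babaaa$ababaaab  b
   13  babaaabbabaaa$a  a
   14  bbabaaa$ababaaa  a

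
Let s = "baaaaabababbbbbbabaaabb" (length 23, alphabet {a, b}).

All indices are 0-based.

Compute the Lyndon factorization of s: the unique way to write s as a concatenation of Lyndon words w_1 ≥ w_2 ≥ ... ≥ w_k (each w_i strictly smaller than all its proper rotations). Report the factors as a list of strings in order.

emit factor 1: 'b' (i=0, period=1)
emit factor 2: 'aaaaabababbbbbbabaaabb' (i=1, period=22)

["b", "aaaaabababbbbbbabaaabb"]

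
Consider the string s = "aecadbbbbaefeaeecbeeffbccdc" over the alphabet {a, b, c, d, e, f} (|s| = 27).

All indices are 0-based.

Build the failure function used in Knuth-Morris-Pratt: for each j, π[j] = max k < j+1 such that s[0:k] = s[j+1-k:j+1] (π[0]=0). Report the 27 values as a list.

π[0] = 0
j=1 s[j]='e': π[1]=0 (border '')
j=2 s[j]='c': π[2]=0 (border '')
j=3 s[j]='a': π[3]=1 (border 'a')
j=4 s[j]='d': k: 1→0; π[4]=0 (border '')
j=5 s[j]='b': π[5]=0 (border '')
j=6 s[j]='b': π[6]=0 (border '')
j=7 s[j]='b': π[7]=0 (border '')
j=8 s[j]='b': π[8]=0 (border '')
j=9 s[j]='a': π[9]=1 (border 'a')
j=10 s[j]='e': π[10]=2 (border 'ae')
j=11 s[j]='f': k: 2→0; π[11]=0 (border '')
j=12 s[j]='e': π[12]=0 (border '')
j=13 s[j]='a': π[13]=1 (border 'a')
j=14 s[j]='e': π[14]=2 (border 'ae')
j=15 s[j]='e': k: 2→0; π[15]=0 (border '')
j=16 s[j]='c': π[16]=0 (border '')
j=17 s[j]='b': π[17]=0 (border '')
j=18 s[j]='e': π[18]=0 (border '')
j=19 s[j]='e': π[19]=0 (border '')
j=20 s[j]='f': π[20]=0 (border '')
j=21 s[j]='f': π[21]=0 (border '')
j=22 s[j]='b': π[22]=0 (border '')
j=23 s[j]='c': π[23]=0 (border '')
j=24 s[j]='c': π[24]=0 (border '')
j=25 s[j]='d': π[25]=0 (border '')
j=26 s[j]='c': π[26]=0 (border '')

[0, 0, 0, 1, 0, 0, 0, 0, 0, 1, 2, 0, 0, 1, 2, 0, 0, 0, 0, 0, 0, 0, 0, 0, 0, 0, 0]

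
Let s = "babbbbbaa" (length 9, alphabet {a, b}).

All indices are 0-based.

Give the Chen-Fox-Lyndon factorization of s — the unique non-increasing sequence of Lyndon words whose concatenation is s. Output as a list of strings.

emit factor 1: 'b' (i=0, period=1)
emit factor 2: 'abbbbb' (i=1, period=6)
emit factor 3: 'a' (i=7, period=1)
emit factor 4: 'a' (i=8, period=1)

["b", "abbbbb", "a", "a"]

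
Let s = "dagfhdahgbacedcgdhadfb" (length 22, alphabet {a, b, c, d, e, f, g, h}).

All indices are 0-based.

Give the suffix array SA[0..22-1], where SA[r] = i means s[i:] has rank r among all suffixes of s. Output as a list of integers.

[10, 18, 1, 6, 21, 9, 11, 14, 0, 5, 13, 19, 16, 12, 20, 3, 8, 15, 2, 17, 4, 7]

rank→(start, suffix):
  0 → (10, 'acedcgdhadfb')
  1 → (18, 'adfb')
  2 → (1, 'agfhdahgbacedcgdhadfb')
  3 → (6, 'ahgbacedcgdhadfb')
  4 → (21, 'b')
  5 → (9, 'bacedcgdhadfb')
  6 → (11, 'cedcgdhadfb')
  7 → (14, 'cgdhadfb')
  8 → (0, 'dagfhdahgbacedcgdhadfb')
  9 → (5, 'dahgbacedcgdhadfb')
  10 → (13, 'dcgdhadfb')
  11 → (19, 'dfb')
  12 → (16, 'dhadfb')
  13 → (12, 'edcgdhadfb')
  14 → (20, 'fb')
  15 → (3, 'fhdahgbacedcgdhadfb')
  16 → (8, 'gbacedcgdhadfb')
  17 → (15, 'gdhadfb')
  18 → (2, 'gfhdahgbacedcgdhadfb')
  19 → (17, 'hadfb')
  20 → (4, 'hdahgbacedcgdhadfb')
  21 → (7, 'hgbacedcgdhadfb')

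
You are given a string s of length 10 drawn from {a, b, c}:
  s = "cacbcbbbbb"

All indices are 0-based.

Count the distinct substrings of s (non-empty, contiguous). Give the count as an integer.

rank→(start, suffix):
  0 → (1, 'acbcbbbbb')
  1 → (9, 'b')
  2 → (8, 'bb')
  3 → (7, 'bbb')
  4 → (6, 'bbbb')
  5 → (5, 'bbbbb')
  6 → (3, 'bcbbbbb')
  7 → (0, 'cacbcbbbbb')
  8 → (4, 'cbbbbb')
  9 → (2, 'cbcbbbbb')

SA = [1, 9, 8, 7, 6, 5, 3, 0, 4, 2]
[i] adj suffixes → lcp
  [1] 1/9 → 0 ('')
  [2] 9/8 → 1 ('b')
  [3] 8/7 → 2 ('bb')
  [4] 7/6 → 3 ('bbb')
  [5] 6/5 → 4 ('bbbb')
  [6] 5/3 → 1 ('b')
  [7] 3/0 → 0 ('')
  [8] 0/4 → 1 ('c')
  [9] 4/2 → 2 ('cb')

n(n+1)/2 = 10·11/2 = 55
Σ LCP = 0 + 0 + 1 + 2 + 3 + 4 + 1 + 0 + 1 + 2 = 14
distinct = 55 − 14 = 41

41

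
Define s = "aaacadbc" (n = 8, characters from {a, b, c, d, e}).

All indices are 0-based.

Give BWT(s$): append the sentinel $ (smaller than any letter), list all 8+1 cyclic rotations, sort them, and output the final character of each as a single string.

rank  rotation   last
    0  $aaacadbc  c
    1  aaacadbc$  $
    2  aacadbc$a  a
    3  acadbc$aa  a
    4  adbc$aaac  c
    5  bc$aaacad  d
    6  c$aaacadb  b
    7  cadbc$aaa  a
    8  dbc$aaaca  a

c$aacdbaa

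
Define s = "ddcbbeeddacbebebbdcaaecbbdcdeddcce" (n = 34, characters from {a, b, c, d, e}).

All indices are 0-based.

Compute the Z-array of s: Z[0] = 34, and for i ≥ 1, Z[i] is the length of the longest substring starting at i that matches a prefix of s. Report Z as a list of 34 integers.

[34, 1, 0, 0, 0, 0, 0, 2, 1, 0, 0, 0, 0, 0, 0, 0, 0, 1, 0, 0, 0, 0, 0, 0, 0, 1, 0, 1, 0, 3, 1, 0, 0, 0]

Z[0]=34
i=1: outside box; Z[1]=1 scan→box=[1,2)
i=2: outside box; Z[2]=0
i=3: outside box; Z[3]=0
i=4: outside box; Z[4]=0
i=5: outside box; Z[5]=0
i=6: outside box; Z[6]=0
i=7: outside box; Z[7]=2 scan→box=[7,9)
i=8: min(r-i=1, Z[1]=1)=1; Z[8]=1
i=9: outside box; Z[9]=0
i=10: outside box; Z[10]=0
i=11: outside box; Z[11]=0
i=12: outside box; Z[12]=0
i=13: outside box; Z[13]=0
i=14: outside box; Z[14]=0
i=15: outside box; Z[15]=0
i=16: outside box; Z[16]=0
i=17: outside box; Z[17]=1 scan→box=[17,18)
i=18: outside box; Z[18]=0
i=19: outside box; Z[19]=0
i=20: outside box; Z[20]=0
i=21: outside box; Z[21]=0
i=22: outside box; Z[22]=0
i=23: outside box; Z[23]=0
i=24: outside box; Z[24]=0
i=25: outside box; Z[25]=1 scan→box=[25,26)
i=26: outside box; Z[26]=0
i=27: outside box; Z[27]=1 scan→box=[27,28)
i=28: outside box; Z[28]=0
i=29: outside box; Z[29]=3 scan→box=[29,32)
i=30: min(r-i=2, Z[1]=1)=1; Z[30]=1
i=31: min(r-i=1, Z[2]=0)=0; Z[31]=0
i=32: outside box; Z[32]=0
i=33: outside box; Z[33]=0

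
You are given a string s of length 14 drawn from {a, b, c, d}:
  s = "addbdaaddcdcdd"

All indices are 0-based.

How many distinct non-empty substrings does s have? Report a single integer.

rank→(start, suffix):
  0 → (5, 'aaddcdcdd')
  1 → (0, 'addbdaaddcdcdd')
  2 → (6, 'addcdcdd')
  3 → (3, 'bdaaddcdcdd')
  4 → (9, 'cdcdd')
  5 → (11, 'cdd')
  6 → (13, 'd')
  7 → (4, 'daaddcdcdd')
  8 → (2, 'dbdaaddcdcdd')
  9 → (8, 'dcdcdd')
  10 → (10, 'dcdd')
  11 → (12, 'dd')
  12 → (1, 'ddbdaaddcdcdd')
  13 → (7, 'ddcdcdd')

SA = [5, 0, 6, 3, 9, 11, 13, 4, 2, 8, 10, 12, 1, 7]
i: (SA[i-1],SA[i]) lcp shared
  1: (5,0) 1 'a'
  2: (0,6) 3 'add'
  3: (6,3) 0 ''
  4: (3,9) 0 ''
  5: (9,11) 2 'cd'
  6: (11,13) 0 ''
  7: (13,4) 1 'd'
  8: (4,2) 1 'd'
  9: (2,8) 1 'd'
  10: (8,10) 3 'dcd'
  11: (10,12) 1 'd'
  12: (12,1) 2 'dd'
  13: (1,7) 2 'dd'

n(n+1)/2 = 14·15/2 = 105
Σ LCP = 0 + 1 + 3 + 0 + 0 + 2 + 0 + 1 + 1 + 1 + 3 + 1 + 2 + 2 = 17
distinct = 105 − 17 = 88

88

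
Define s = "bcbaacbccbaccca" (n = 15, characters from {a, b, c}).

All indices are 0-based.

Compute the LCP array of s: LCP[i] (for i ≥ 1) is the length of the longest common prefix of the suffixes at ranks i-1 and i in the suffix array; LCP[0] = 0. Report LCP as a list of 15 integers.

[0, 1, 1, 2, 0, 2, 1, 2, 0, 1, 3, 2, 1, 2, 2]

sorted suffixes:
  #0 SA[0]=14  'a'
  #1 SA[1]=3  'aacbccbaccca'
  #2 SA[2]=4  'acbccbaccca'
  #3 SA[3]=10  'accca'
  #4 SA[4]=2  'baacbccbaccca'
  #5 SA[5]=9  'baccca'
  #6 SA[6]=0  'bcbaacbccbaccca'
  #7 SA[7]=6  'bccbaccca'
  #8 SA[8]=13  'ca'
  #9 SA[9]=1  'cbaacbccbaccca'
  #10 SA[10]=8  'cbaccca'
  #11 SA[11]=5  'cbccbaccca'
  #12 SA[12]=12  'cca'
  #13 SA[13]=7  'ccbaccca'
  #14 SA[14]=11  'ccca'

SA = [14, 3, 4, 10, 2, 9, 0, 6, 13, 1, 8, 5, 12, 7, 11]
rank  pair      lcp
   1  s[14:],s[3:]  1  'a'
   2  s[3:],s[4:]  1  'a'
   3  s[4:],s[10:]  2  'ac'
   4  s[10:],s[2:]  0  ''
   5  s[2:],s[9:]  2  'ba'
   6  s[9:],s[0:]  1  'b'
   7  s[0:],s[6:]  2  'bc'
   8  s[6:],s[13:]  0  ''
   9  s[13:],s[1:]  1  'c'
  10  s[1:],s[8:]  3  'cba'
  11  s[8:],s[5:]  2  'cb'
  12  s[5:],s[12:]  1  'c'
  13  s[12:],s[7:]  2  'cc'
  14  s[7:],s[11:]  2  'cc'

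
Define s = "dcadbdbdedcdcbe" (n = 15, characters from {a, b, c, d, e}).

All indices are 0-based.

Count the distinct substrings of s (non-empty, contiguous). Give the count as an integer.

sorted suffixes:
  #0 SA[0]=2  'adbdbdedcdcbe'
  #1 SA[1]=4  'bdbdedcdcbe'
  #2 SA[2]=6  'bdedcdcbe'
  #3 SA[3]=13  'be'
  #4 SA[4]=1  'cadbdbdedcdcbe'
  #5 SA[5]=12  'cbe'
  #6 SA[6]=10  'cdcbe'
  #7 SA[7]=3  'dbdbdedcdcbe'
  #8 SA[8]=5  'dbdedcdcbe'
  #9 SA[9]=0  'dcadbdbdedcdcbe'
  #10 SA[10]=11  'dcbe'
  #11 SA[11]=9  'dcdcbe'
  #12 SA[12]=7  'dedcdcbe'
  #13 SA[13]=14  'e'
  #14 SA[14]=8  'edcdcbe'

SA = [2, 4, 6, 13, 1, 12, 10, 3, 5, 0, 11, 9, 7, 14, 8]
i: (SA[i-1],SA[i]) lcp shared
  1: (2,4) 0 ''
  2: (4,6) 2 'bd'
  3: (6,13) 1 'b'
  4: (13,1) 0 ''
  5: (1,12) 1 'c'
  6: (12,10) 1 'c'
  7: (10,3) 0 ''
  8: (3,5) 3 'dbd'
  9: (5,0) 1 'd'
  10: (0,11) 2 'dc'
  11: (11,9) 2 'dc'
  12: (9,7) 1 'd'
  13: (7,14) 0 ''
  14: (14,8) 1 'e'

n(n+1)/2 = 15·16/2 = 120
Σ LCP = 0 + 0 + 2 + 1 + 0 + 1 + 1 + 0 + 3 + 1 + 2 + 2 + 1 + 0 + 1 = 15
distinct = 120 − 15 = 105

105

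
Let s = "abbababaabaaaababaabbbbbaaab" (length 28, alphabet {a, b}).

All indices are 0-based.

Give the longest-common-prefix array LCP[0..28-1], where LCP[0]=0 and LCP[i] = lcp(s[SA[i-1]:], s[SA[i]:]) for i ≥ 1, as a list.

[0, 3, 4, 2, 3, 4, 3, 1, 2, 4, 5, 3, 7, 2, 3, 0, 1, 4, 3, 4, 2, 6, 4, 1, 3, 2, 3, 4]

rank | idx | suffix
   0 |  10 | aaaababaabbbbbaaab
   1 |  24 | aaab
   2 |  11 | aaababaabbbbbaaab
   3 |  25 | aab
   4 |   7 | aabaaaababaabbbbbaaab
   5 |  12 | aababaabbbbbaaab
   6 |  17 | aabbbbbaaab
   7 |  26 | ab
   8 |   8 | abaaaababaabbbbbaaab
   9 |   5 | abaabaaaababaabbbbbaaab
  10 |  15 | abaabbbbbaaab
  11 |   3 | ababaabaaaababaabbbbbaaab
  12 |  13 | ababaabbbbbaaab
  13 |   0 | abbababaabaaaababaabbbbbaaab
  14 |  18 | abbbbbaaab
  15 |  27 | b
  16 |   9 | baaaababaabbbbbaaab
  17 |  23 | baaab
  18 |   6 | baabaaaababaabbbbbaaab
  19 |  16 | baabbbbbaaab
  20 |   4 | babaabaaaababaabbbbbaaab
  21 |  14 | babaabbbbbaaab
  22 |   2 | bababaabaaaababaabbbbbaaab
  23 |  22 | bbaaab
  24 |   1 | bbababaabaaaababaabbbbbaaab
  25 |  21 | bbbaaab
  26 |  20 | bbbbaaab
  27 |  19 | bbbbbaaab

SA = [10, 24, 11, 25, 7, 12, 17, 26, 8, 5, 15, 3, 13, 0, 18, 27, 9, 23, 6, 16, 4, 14, 2, 22, 1, 21, 20, 19]
rank  pair      lcp
   1  s[10:],s[24:]  3  'aaa'
   2  s[24:],s[11:]  4  'aaab'
   3  s[11:],s[25:]  2  'aa'
   4  s[25:],s[7:]  3  'aab'
   5  s[7:],s[12:]  4  'aaba'
   6  s[12:],s[17:]  3  'aab'
   7  s[17:],s[26:]  1  'a'
   8  s[26:],s[8:]  2  'ab'
   9  s[8:],s[5:]  4  'abaa'
  10  s[5:],s[15:]  5  'abaab'
  11  s[15:],s[3:]  3  'aba'
  12  s[3:],s[13:]  7  'ababaab'
  13  s[13:],s[0:]  2  'ab'
  14  s[0:],s[18:]  3  'abb'
  15  s[18:],s[27:]  0  ''
  16  s[27:],s[9:]  1  'b'
  17  s[9:],s[23:]  4  'baaa'
  18  s[23:],s[6:]  3  'baa'
  19  s[6:],s[16:]  4  'baab'
  20  s[16:],s[4:]  2  'ba'
  21  s[4:],s[14:]  6  'babaab'
  22  s[14:],s[2:]  4  'baba'
  23  s[2:],s[22:]  1  'b'
  24  s[22:],s[1:]  3  'bba'
  25  s[1:],s[21:]  2  'bb'
  26  s[21:],s[20:]  3  'bbb'
  27  s[20:],s[19:]  4  'bbbb'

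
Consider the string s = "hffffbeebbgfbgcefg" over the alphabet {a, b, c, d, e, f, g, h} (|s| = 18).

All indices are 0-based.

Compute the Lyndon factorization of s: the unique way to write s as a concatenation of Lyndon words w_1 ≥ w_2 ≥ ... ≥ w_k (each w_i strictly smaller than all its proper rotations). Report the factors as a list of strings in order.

["h", "f", "f", "f", "f", "bee", "bbgfbgcefg"]

emit factor 1: 'h' (i=0, period=1)
emit factor 2: 'f' (i=1, period=1)
emit factor 3: 'f' (i=2, period=1)
emit factor 4: 'f' (i=3, period=1)
emit factor 5: 'f' (i=4, period=1)
emit factor 6: 'bee' (i=5, period=3)
emit factor 7: 'bbgfbgcefg' (i=8, period=10)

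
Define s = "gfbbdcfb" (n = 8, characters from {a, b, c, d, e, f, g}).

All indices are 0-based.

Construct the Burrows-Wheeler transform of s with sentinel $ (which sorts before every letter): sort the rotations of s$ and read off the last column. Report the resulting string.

bffbdbcg$

rank  rotation   last
    0  $gfbbdcfb  b
    1  b$gfbbdcf  f
    2  bbdcfb$gf  f
    3  bdcfb$gfb  b
    4  cfb$gfbbd  d
    5  dcfb$gfbb  b
    6  fb$gfbbdc  c
    7  fbbdcfb$g  g
    8  gfbbdcfb$  $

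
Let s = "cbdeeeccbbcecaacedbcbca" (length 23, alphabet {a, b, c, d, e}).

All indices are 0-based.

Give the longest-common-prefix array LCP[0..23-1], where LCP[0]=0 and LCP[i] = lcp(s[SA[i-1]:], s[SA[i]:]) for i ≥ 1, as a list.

[0, 1, 1, 0, 1, 2, 2, 1, 0, 2, 1, 2, 2, 1, 1, 2, 0, 1, 0, 2, 1, 1, 2]

rank | idx | suffix
   0 |  22 | a
   1 |  13 | aacedbcbca
   2 |  14 | acedbcbca
   3 |   8 | bbcecaacedbcbca
   4 |  20 | bca
   5 |  18 | bcbca
   6 |   9 | bcecaacedbcbca
   7 |   1 | bdeeeccbbcecaacedbcbca
   8 |  21 | ca
   9 |  12 | caacedbcbca
  10 |   7 | cbbcecaacedbcbca
  11 |  19 | cbca
  12 |   0 | cbdeeeccbbcecaacedbcbca
  13 |   6 | ccbbcecaacedbcbca
  14 |  10 | cecaacedbcbca
  15 |  15 | cedbcbca
  16 |  17 | dbcbca
  17 |   2 | deeeccbbcecaacedbcbca
  18 |  11 | ecaacedbcbca
  19 |   5 | eccbbcecaacedbcbca
  20 |  16 | edbcbca
  21 |   4 | eeccbbcecaacedbcbca
  22 |   3 | eeeccbbcecaacedbcbca

SA = [22, 13, 14, 8, 20, 18, 9, 1, 21, 12, 7, 19, 0, 6, 10, 15, 17, 2, 11, 5, 16, 4, 3]
i: (SA[i-1],SA[i]) lcp shared
  1: (22,13) 1 'a'
  2: (13,14) 1 'a'
  3: (14,8) 0 ''
  4: (8,20) 1 'b'
  5: (20,18) 2 'bc'
  6: (18,9) 2 'bc'
  7: (9,1) 1 'b'
  8: (1,21) 0 ''
  9: (21,12) 2 'ca'
  10: (12,7) 1 'c'
  11: (7,19) 2 'cb'
  12: (19,0) 2 'cb'
  13: (0,6) 1 'c'
  14: (6,10) 1 'c'
  15: (10,15) 2 'ce'
  16: (15,17) 0 ''
  17: (17,2) 1 'd'
  18: (2,11) 0 ''
  19: (11,5) 2 'ec'
  20: (5,16) 1 'e'
  21: (16,4) 1 'e'
  22: (4,3) 2 'ee'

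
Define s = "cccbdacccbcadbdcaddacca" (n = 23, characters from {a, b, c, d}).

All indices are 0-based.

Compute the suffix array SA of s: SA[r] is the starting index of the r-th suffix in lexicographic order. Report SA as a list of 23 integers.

rank→(start, suffix):
  0 → (22, 'a')
  1 → (19, 'acca')
  2 → (5, 'acccbcadbdcaddacca')
  3 → (11, 'adbdcaddacca')
  4 → (16, 'addacca')
  5 → (9, 'bcadbdcaddacca')
  6 → (3, 'bdacccbcadbdcaddacca')
  7 → (13, 'bdcaddacca')
  8 → (21, 'ca')
  9 → (10, 'cadbdcaddacca')
  10 → (15, 'caddacca')
  11 → (8, 'cbcadbdcaddacca')
  12 → (2, 'cbdacccbcadbdcaddacca')
  13 → (20, 'cca')
  14 → (7, 'ccbcadbdcaddacca')
  15 → (1, 'ccbdacccbcadbdcaddacca')
  16 → (6, 'cccbcadbdcaddacca')
  17 → (0, 'cccbdacccbcadbdcaddacca')
  18 → (18, 'dacca')
  19 → (4, 'dacccbcadbdcaddacca')
  20 → (12, 'dbdcaddacca')
  21 → (14, 'dcaddacca')
  22 → (17, 'ddacca')

[22, 19, 5, 11, 16, 9, 3, 13, 21, 10, 15, 8, 2, 20, 7, 1, 6, 0, 18, 4, 12, 14, 17]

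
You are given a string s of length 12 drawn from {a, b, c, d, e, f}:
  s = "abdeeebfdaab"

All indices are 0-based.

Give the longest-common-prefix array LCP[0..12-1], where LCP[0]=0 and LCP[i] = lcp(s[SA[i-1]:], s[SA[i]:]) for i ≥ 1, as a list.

[0, 1, 2, 0, 1, 1, 0, 1, 0, 1, 2, 0]

sorted suffixes:
  #0 SA[0]=9  'aab'
  #1 SA[1]=10  'ab'
  #2 SA[2]=0  'abdeeebfdaab'
  #3 SA[3]=11  'b'
  #4 SA[4]=1  'bdeeebfdaab'
  #5 SA[5]=6  'bfdaab'
  #6 SA[6]=8  'daab'
  #7 SA[7]=2  'deeebfdaab'
  #8 SA[8]=5  'ebfdaab'
  #9 SA[9]=4  'eebfdaab'
  #10 SA[10]=3  'eeebfdaab'
  #11 SA[11]=7  'fdaab'

SA = [9, 10, 0, 11, 1, 6, 8, 2, 5, 4, 3, 7]
i: (SA[i-1],SA[i]) lcp shared
  1: (9,10) 1 'a'
  2: (10,0) 2 'ab'
  3: (0,11) 0 ''
  4: (11,1) 1 'b'
  5: (1,6) 1 'b'
  6: (6,8) 0 ''
  7: (8,2) 1 'd'
  8: (2,5) 0 ''
  9: (5,4) 1 'e'
  10: (4,3) 2 'ee'
  11: (3,7) 0 ''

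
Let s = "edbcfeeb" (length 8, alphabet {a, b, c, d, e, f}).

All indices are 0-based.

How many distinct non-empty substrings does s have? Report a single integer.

rank | idx | suffix
   0 |   7 | b
   1 |   2 | bcfeeb
   2 |   3 | cfeeb
   3 |   1 | dbcfeeb
   4 |   6 | eb
   5 |   0 | edbcfeeb
   6 |   5 | eeb
   7 |   4 | feeb

SA = [7, 2, 3, 1, 6, 0, 5, 4]
rank  pair      lcp
   1  s[7:],s[2:]  1  'b'
   2  s[2:],s[3:]  0  ''
   3  s[3:],s[1:]  0  ''
   4  s[1:],s[6:]  0  ''
   5  s[6:],s[0:]  1  'e'
   6  s[0:],s[5:]  1  'e'
   7  s[5:],s[4:]  0  ''

n(n+1)/2 = 8·9/2 = 36
Σ LCP = 0 + 1 + 0 + 0 + 0 + 1 + 1 + 0 = 3
distinct = 36 − 3 = 33

33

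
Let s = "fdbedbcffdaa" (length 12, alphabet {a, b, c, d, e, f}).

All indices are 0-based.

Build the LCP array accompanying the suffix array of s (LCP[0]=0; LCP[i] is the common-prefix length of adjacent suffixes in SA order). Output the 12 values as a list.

rank→(start, suffix):
  0 → (11, 'a')
  1 → (10, 'aa')
  2 → (5, 'bcffdaa')
  3 → (2, 'bedbcffdaa')
  4 → (6, 'cffdaa')
  5 → (9, 'daa')
  6 → (4, 'dbcffdaa')
  7 → (1, 'dbedbcffdaa')
  8 → (3, 'edbcffdaa')
  9 → (8, 'fdaa')
  10 → (0, 'fdbedbcffdaa')
  11 → (7, 'ffdaa')

SA = [11, 10, 5, 2, 6, 9, 4, 1, 3, 8, 0, 7]
[i] adj suffixes → lcp
  [1] 11/10 → 1 ('a')
  [2] 10/5 → 0 ('')
  [3] 5/2 → 1 ('b')
  [4] 2/6 → 0 ('')
  [5] 6/9 → 0 ('')
  [6] 9/4 → 1 ('d')
  [7] 4/1 → 2 ('db')
  [8] 1/3 → 0 ('')
  [9] 3/8 → 0 ('')
  [10] 8/0 → 2 ('fd')
  [11] 0/7 → 1 ('f')

[0, 1, 0, 1, 0, 0, 1, 2, 0, 0, 2, 1]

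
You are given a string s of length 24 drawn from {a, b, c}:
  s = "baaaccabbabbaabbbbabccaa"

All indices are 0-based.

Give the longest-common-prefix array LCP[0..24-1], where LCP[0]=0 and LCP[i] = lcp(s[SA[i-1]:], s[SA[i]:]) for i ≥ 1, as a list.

[0, 1, 2, 2, 2, 1, 4, 3, 2, 1, 0, 3, 2, 3, 1, 3, 4, 2, 3, 1, 0, 2, 1, 3]

sorted suffixes:
  #0 SA[0]=23  'a'
  #1 SA[1]=22  'aa'
  #2 SA[2]=1  'aaaccabbabbaabbbbabccaa'
  #3 SA[3]=12  'aabbbbabccaa'
  #4 SA[4]=2  'aaccabbabbaabbbbabccaa'
  #5 SA[5]=9  'abbaabbbbabccaa'
  #6 SA[6]=6  'abbabbaabbbbabccaa'
  #7 SA[7]=13  'abbbbabccaa'
  #8 SA[8]=18  'abccaa'
  #9 SA[9]=3  'accabbabbaabbbbabccaa'
  #10 SA[10]=0  'baaaccabbabbaabbbbabccaa'
  #11 SA[11]=11  'baabbbbabccaa'
  #12 SA[12]=8  'babbaabbbbabccaa'
  #13 SA[13]=17  'babccaa'
  #14 SA[14]=10  'bbaabbbbabccaa'
  #15 SA[15]=7  'bbabbaabbbbabccaa'
  #16 SA[16]=16  'bbabccaa'
  #17 SA[17]=15  'bbbabccaa'
  #18 SA[18]=14  'bbbbabccaa'
  #19 SA[19]=19  'bccaa'
  #20 SA[20]=21  'caa'
  #21 SA[21]=5  'cabbabbaabbbbabccaa'
  #22 SA[22]=20  'ccaa'
  #23 SA[23]=4  'ccabbabbaabbbbabccaa'

SA = [23, 22, 1, 12, 2, 9, 6, 13, 18, 3, 0, 11, 8, 17, 10, 7, 16, 15, 14, 19, 21, 5, 20, 4]
i: (SA[i-1],SA[i]) lcp shared
  1: (23,22) 1 'a'
  2: (22,1) 2 'aa'
  3: (1,12) 2 'aa'
  4: (12,2) 2 'aa'
  5: (2,9) 1 'a'
  6: (9,6) 4 'abba'
  7: (6,13) 3 'abb'
  8: (13,18) 2 'ab'
  9: (18,3) 1 'a'
  10: (3,0) 0 ''
  11: (0,11) 3 'baa'
  12: (11,8) 2 'ba'
  13: (8,17) 3 'bab'
  14: (17,10) 1 'b'
  15: (10,7) 3 'bba'
  16: (7,16) 4 'bbab'
  17: (16,15) 2 'bb'
  18: (15,14) 3 'bbb'
  19: (14,19) 1 'b'
  20: (19,21) 0 ''
  21: (21,5) 2 'ca'
  22: (5,20) 1 'c'
  23: (20,4) 3 'cca'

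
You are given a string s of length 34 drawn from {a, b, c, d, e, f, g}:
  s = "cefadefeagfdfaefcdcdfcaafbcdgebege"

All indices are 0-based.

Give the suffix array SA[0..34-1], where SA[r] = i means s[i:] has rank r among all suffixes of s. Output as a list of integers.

sorted suffixes:
  #0 SA[0]=22  'aafbcdgebege'
  #1 SA[1]=3  'adefeagfdfaefcdcdfcaafbcdgebege'
  #2 SA[2]=13  'aefcdcdfcaafbcdgebege'
  #3 SA[3]=23  'afbcdgebege'
  #4 SA[4]=8  'agfdfaefcdcdfcaafbcdgebege'
  #5 SA[5]=25  'bcdgebege'
  #6 SA[6]=30  'bege'
  #7 SA[7]=21  'caafbcdgebege'
  #8 SA[8]=16  'cdcdfcaafbcdgebege'
  #9 SA[9]=18  'cdfcaafbcdgebege'
  #10 SA[10]=26  'cdgebege'
  #11 SA[11]=0  'cefadefeagfdfaefcdcdfcaafbcdgebege'
  #12 SA[12]=17  'dcdfcaafbcdgebege'
  #13 SA[13]=4  'defeagfdfaefcdcdfcaafbcdgebege'
  #14 SA[14]=11  'dfaefcdcdfcaafbcdgebege'
  #15 SA[15]=19  'dfcaafbcdgebege'
  #16 SA[16]=27  'dgebege'
  #17 SA[17]=33  'e'
  #18 SA[18]=7  'eagfdfaefcdcdfcaafbcdgebege'
  #19 SA[19]=29  'ebege'
  #20 SA[20]=1  'efadefeagfdfaefcdcdfcaafbcdgebege'
  #21 SA[21]=14  'efcdcdfcaafbcdgebege'
  #22 SA[22]=5  'efeagfdfaefcdcdfcaafbcdgebege'
  #23 SA[23]=31  'ege'
  #24 SA[24]=2  'fadefeagfdfaefcdcdfcaafbcdgebege'
  #25 SA[25]=12  'faefcdcdfcaafbcdgebege'
  #26 SA[26]=24  'fbcdgebege'
  #27 SA[27]=20  'fcaafbcdgebege'
  #28 SA[28]=15  'fcdcdfcaafbcdgebege'
  #29 SA[29]=10  'fdfaefcdcdfcaafbcdgebege'
  #30 SA[30]=6  'feagfdfaefcdcdfcaafbcdgebege'
  #31 SA[31]=32  'ge'
  #32 SA[32]=28  'gebege'
  #33 SA[33]=9  'gfdfaefcdcdfcaafbcdgebege'

[22, 3, 13, 23, 8, 25, 30, 21, 16, 18, 26, 0, 17, 4, 11, 19, 27, 33, 7, 29, 1, 14, 5, 31, 2, 12, 24, 20, 15, 10, 6, 32, 28, 9]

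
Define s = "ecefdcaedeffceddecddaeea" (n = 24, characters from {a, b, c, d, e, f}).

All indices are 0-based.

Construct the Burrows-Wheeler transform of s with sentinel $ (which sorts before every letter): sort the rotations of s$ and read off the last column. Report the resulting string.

aecddefedfcedeed$caacdfee

rank  rotation                   last
    0  $ecefdcaedeffceddecddaeea  a
    1  a$ecefdcaedeffceddecddaee  e
    2  aedeffceddecddaeea$ecefdc  c
    3  aeea$ecefdcaedeffceddecdd  d
    4  caedeffceddecddaeea$ecefd  d
    5  cddaeea$ecefdcaedeffcedde  e
    6  ceddecddaeea$ecefdcaedeff  f
    7  cefdcaedeffceddecddaeea$e  e
    8  daeea$ecefdcaedeffceddecd  d
    9  dcaedeffceddecddaeea$ecef  f
   10  ddaeea$ecefdcaedeffceddec  c
   11  ddecddaeea$ecefdcaedeffce  e
   12  decddaeea$ecefdcaedeffced  d
   13  deffceddecddaeea$ecefdcae  e
   14  ea$ecefdcaedeffceddecddae  e
   15  ecddaeea$ecefdcaedeffcedd  d
   16  ecefdcaedeffceddecddaeea$  $
   17  eddecddaeea$ecefdcaedeffc  c
   18  edeffceddecddaeea$ecefdca  a
   19  eea$ecefdcaedeffceddecdda  a
   20  efdcaedeffceddecddaeea$ec  c
   21  effceddecddaeea$ecefdcaed  d
   22  fceddecddaeea$ecefdcaedef  f
   23  fdcaedeffceddecddaeea$ece  e
   24  ffceddecddaeea$ecefdcaede  e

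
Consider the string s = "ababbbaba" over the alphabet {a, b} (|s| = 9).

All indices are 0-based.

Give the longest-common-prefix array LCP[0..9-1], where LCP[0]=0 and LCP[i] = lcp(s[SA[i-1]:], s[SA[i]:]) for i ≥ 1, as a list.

[0, 1, 3, 2, 0, 2, 3, 1, 2]

sorted suffixes:
  #0 SA[0]=8  'a'
  #1 SA[1]=6  'aba'
  #2 SA[2]=0  'ababbbaba'
  #3 SA[3]=2  'abbbaba'
  #4 SA[4]=7  'ba'
  #5 SA[5]=5  'baba'
  #6 SA[6]=1  'babbbaba'
  #7 SA[7]=4  'bbaba'
  #8 SA[8]=3  'bbbaba'

SA = [8, 6, 0, 2, 7, 5, 1, 4, 3]
[i] adj suffixes → lcp
  [1] 8/6 → 1 ('a')
  [2] 6/0 → 3 ('aba')
  [3] 0/2 → 2 ('ab')
  [4] 2/7 → 0 ('')
  [5] 7/5 → 2 ('ba')
  [6] 5/1 → 3 ('bab')
  [7] 1/4 → 1 ('b')
  [8] 4/3 → 2 ('bb')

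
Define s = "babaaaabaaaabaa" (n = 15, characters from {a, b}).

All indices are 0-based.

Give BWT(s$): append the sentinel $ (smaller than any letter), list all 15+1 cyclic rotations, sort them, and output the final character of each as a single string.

rank  rotation          last
    0  $babaaaabaaaabaa  a
    1  a$babaaaabaaaaba  a
    2  aa$babaaaabaaaab  b
    3  aaaabaa$babaaaab  b
    4  aaaabaaaabaa$bab  b
    5  aaabaa$babaaaaba  a
    6  aaabaaaabaa$baba  a
    7  aabaa$babaaaabaa  a
    8  aabaaaabaa$babaa  a
    9  abaa$babaaaabaaa  a
   10  abaaaabaa$babaaa  a
   11  abaaaabaaaabaa$b  b
   12  baa$babaaaabaaaa  a
   13  baaaabaa$babaaaa  a
   14  baaaabaaaabaa$ba  a
   15  babaaaabaaaabaa$  $

aabbbaaaaaabaaa$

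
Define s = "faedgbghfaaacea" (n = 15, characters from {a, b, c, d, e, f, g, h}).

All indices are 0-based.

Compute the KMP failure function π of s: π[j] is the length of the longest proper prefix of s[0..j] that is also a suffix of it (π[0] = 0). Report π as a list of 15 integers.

π[0] = 0
j=1 s[j]='a': π[1]=0 (border '')
j=2 s[j]='e': π[2]=0 (border '')
j=3 s[j]='d': π[3]=0 (border '')
j=4 s[j]='g': π[4]=0 (border '')
j=5 s[j]='b': π[5]=0 (border '')
j=6 s[j]='g': π[6]=0 (border '')
j=7 s[j]='h': π[7]=0 (border '')
j=8 s[j]='f': π[8]=1 (border 'f')
j=9 s[j]='a': π[9]=2 (border 'fa')
j=10 s[j]='a': k: 2→0; π[10]=0 (border '')
j=11 s[j]='a': π[11]=0 (border '')
j=12 s[j]='c': π[12]=0 (border '')
j=13 s[j]='e': π[13]=0 (border '')
j=14 s[j]='a': π[14]=0 (border '')

[0, 0, 0, 0, 0, 0, 0, 0, 1, 2, 0, 0, 0, 0, 0]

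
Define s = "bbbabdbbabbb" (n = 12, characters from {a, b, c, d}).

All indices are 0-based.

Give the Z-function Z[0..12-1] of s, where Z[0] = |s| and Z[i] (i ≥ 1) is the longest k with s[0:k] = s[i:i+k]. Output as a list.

Z[0]=12
i=1: outside box; Z[1]=2 scan→box=[1,3)
i=2: min(r-i=1, Z[1]=2)=1; Z[2]=1
i=3: outside box; Z[3]=0
i=4: outside box; Z[4]=1 scan→box=[4,5)
i=5: outside box; Z[5]=0
i=6: outside box; Z[6]=2 scan→box=[6,8)
i=7: min(r-i=1, Z[1]=2)=1; Z[7]=1
i=8: outside box; Z[8]=0
i=9: outside box; Z[9]=3 scan→box=[9,12)
i=10: min(r-i=2, Z[1]=2)=2; Z[10]=2
i=11: min(r-i=1, Z[2]=1)=1; Z[11]=1

[12, 2, 1, 0, 1, 0, 2, 1, 0, 3, 2, 1]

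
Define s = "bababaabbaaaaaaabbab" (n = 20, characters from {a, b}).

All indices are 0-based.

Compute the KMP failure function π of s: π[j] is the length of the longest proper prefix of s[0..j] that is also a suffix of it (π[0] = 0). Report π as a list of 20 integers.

π[0] = 0
j=1 s[j]='a': π[1]=0 (border '')
j=2 s[j]='b': π[2]=1 (border 'b')
j=3 s[j]='a': π[3]=2 (border 'ba')
j=4 s[j]='b': π[4]=3 (border 'bab')
j=5 s[j]='a': π[5]=4 (border 'baba')
j=6 s[j]='a': k: 4→2→0; π[6]=0 (border '')
j=7 s[j]='b': π[7]=1 (border 'b')
j=8 s[j]='b': k: 1→0; π[8]=1 (border 'b')
j=9 s[j]='a': π[9]=2 (border 'ba')
j=10 s[j]='a': k: 2→0; π[10]=0 (border '')
j=11 s[j]='a': π[11]=0 (border '')
j=12 s[j]='a': π[12]=0 (border '')
j=13 s[j]='a': π[13]=0 (border '')
j=14 s[j]='a': π[14]=0 (border '')
j=15 s[j]='a': π[15]=0 (border '')
j=16 s[j]='b': π[16]=1 (border 'b')
j=17 s[j]='b': k: 1→0; π[17]=1 (border 'b')
j=18 s[j]='a': π[18]=2 (border 'ba')
j=19 s[j]='b': π[19]=3 (border 'bab')

[0, 0, 1, 2, 3, 4, 0, 1, 1, 2, 0, 0, 0, 0, 0, 0, 1, 1, 2, 3]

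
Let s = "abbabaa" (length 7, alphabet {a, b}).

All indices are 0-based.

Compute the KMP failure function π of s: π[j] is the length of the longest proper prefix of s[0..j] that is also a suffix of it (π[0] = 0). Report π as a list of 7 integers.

π[0] = 0
j=1 s[j]='b': π[1]=0 (border '')
j=2 s[j]='b': π[2]=0 (border '')
j=3 s[j]='a': π[3]=1 (border 'a')
j=4 s[j]='b': π[4]=2 (border 'ab')
j=5 s[j]='a': k: 2→0; π[5]=1 (border 'a')
j=6 s[j]='a': k: 1→0; π[6]=1 (border 'a')

[0, 0, 0, 1, 2, 1, 1]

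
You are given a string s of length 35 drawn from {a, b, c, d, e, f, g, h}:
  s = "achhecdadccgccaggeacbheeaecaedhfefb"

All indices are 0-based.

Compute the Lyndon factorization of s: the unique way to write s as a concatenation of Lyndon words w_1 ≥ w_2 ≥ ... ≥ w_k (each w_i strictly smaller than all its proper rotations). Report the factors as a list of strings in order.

emit factor 1: 'achhecdadccgccagge' (i=0, period=18)
emit factor 2: 'acbheeaecaedhfefb' (i=18, period=17)

["achhecdadccgccagge", "acbheeaecaedhfefb"]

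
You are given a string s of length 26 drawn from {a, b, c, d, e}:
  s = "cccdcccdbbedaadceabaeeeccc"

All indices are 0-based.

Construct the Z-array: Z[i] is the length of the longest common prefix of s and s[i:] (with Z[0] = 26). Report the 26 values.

[26, 2, 1, 0, 4, 2, 1, 0, 0, 0, 0, 0, 0, 0, 0, 1, 0, 0, 0, 0, 0, 0, 0, 3, 2, 1]

Z[0]=26
i=1: outside box; Z[1]=2 extend→box=[1,3)
i=2: min(r-i=1, Z[1]=2)=1; Z[2]=1
i=3: outside box; Z[3]=0
i=4: outside box; Z[4]=4 extend→box=[4,8)
i=5: min(r-i=3, Z[1]=2)=2; Z[5]=2
i=6: min(r-i=2, Z[2]=1)=1; Z[6]=1
i=7: min(r-i=1, Z[3]=0)=0; Z[7]=0
i=8: outside box; Z[8]=0
i=9: outside box; Z[9]=0
i=10: outside box; Z[10]=0
i=11: outside box; Z[11]=0
i=12: outside box; Z[12]=0
i=13: outside box; Z[13]=0
i=14: outside box; Z[14]=0
i=15: outside box; Z[15]=1 extend→box=[15,16)
i=16: outside box; Z[16]=0
i=17: outside box; Z[17]=0
i=18: outside box; Z[18]=0
i=19: outside box; Z[19]=0
i=20: outside box; Z[20]=0
i=21: outside box; Z[21]=0
i=22: outside box; Z[22]=0
i=23: outside box; Z[23]=3 extend→box=[23,26)
i=24: min(r-i=2, Z[1]=2)=2; Z[24]=2
i=25: min(r-i=1, Z[2]=1)=1; Z[25]=1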